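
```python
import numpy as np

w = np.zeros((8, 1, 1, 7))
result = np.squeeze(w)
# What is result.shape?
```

(8, 7)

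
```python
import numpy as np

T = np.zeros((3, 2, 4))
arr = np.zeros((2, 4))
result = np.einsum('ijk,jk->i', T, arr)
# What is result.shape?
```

(3,)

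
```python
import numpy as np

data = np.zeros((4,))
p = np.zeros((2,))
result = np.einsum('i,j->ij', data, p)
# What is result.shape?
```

(4, 2)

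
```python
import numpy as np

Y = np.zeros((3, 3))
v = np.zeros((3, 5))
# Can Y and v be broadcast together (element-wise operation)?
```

No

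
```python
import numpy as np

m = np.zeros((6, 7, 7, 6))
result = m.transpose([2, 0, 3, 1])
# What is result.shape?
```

(7, 6, 6, 7)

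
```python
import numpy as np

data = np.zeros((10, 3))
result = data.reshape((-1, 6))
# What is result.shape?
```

(5, 6)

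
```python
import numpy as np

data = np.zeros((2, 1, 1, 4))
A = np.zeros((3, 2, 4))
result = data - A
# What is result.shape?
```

(2, 3, 2, 4)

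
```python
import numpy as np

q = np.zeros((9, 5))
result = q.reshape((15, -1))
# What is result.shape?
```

(15, 3)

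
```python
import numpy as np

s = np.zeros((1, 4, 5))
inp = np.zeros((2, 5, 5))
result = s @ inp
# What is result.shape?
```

(2, 4, 5)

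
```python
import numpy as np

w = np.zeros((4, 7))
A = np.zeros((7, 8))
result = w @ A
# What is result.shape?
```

(4, 8)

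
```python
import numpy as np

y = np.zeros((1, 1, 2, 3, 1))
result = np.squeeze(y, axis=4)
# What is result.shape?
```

(1, 1, 2, 3)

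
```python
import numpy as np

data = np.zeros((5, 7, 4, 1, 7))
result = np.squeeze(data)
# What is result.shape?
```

(5, 7, 4, 7)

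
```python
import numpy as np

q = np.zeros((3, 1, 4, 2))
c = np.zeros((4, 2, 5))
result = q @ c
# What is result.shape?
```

(3, 4, 4, 5)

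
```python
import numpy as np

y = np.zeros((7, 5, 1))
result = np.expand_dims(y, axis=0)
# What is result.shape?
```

(1, 7, 5, 1)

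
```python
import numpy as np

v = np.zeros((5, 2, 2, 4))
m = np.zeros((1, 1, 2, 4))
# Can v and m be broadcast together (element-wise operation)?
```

Yes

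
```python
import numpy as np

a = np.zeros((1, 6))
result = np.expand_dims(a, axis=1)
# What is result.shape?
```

(1, 1, 6)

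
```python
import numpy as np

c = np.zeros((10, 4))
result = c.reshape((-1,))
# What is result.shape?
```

(40,)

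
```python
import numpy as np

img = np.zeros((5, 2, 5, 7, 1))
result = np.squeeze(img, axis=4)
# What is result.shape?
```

(5, 2, 5, 7)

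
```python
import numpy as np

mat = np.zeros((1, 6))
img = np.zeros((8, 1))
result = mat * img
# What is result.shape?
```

(8, 6)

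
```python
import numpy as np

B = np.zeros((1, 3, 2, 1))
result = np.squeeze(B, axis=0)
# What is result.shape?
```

(3, 2, 1)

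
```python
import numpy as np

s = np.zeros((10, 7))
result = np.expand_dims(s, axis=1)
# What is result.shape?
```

(10, 1, 7)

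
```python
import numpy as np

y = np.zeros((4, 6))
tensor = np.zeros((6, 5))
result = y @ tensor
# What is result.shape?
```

(4, 5)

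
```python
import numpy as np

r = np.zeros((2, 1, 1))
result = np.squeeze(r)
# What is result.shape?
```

(2,)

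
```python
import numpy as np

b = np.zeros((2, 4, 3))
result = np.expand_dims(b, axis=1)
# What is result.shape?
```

(2, 1, 4, 3)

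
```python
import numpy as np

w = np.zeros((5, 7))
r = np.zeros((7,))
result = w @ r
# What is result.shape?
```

(5,)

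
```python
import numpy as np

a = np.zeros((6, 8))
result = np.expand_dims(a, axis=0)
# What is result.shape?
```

(1, 6, 8)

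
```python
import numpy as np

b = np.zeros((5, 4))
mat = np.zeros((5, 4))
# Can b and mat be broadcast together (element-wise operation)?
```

Yes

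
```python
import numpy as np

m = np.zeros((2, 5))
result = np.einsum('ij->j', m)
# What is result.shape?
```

(5,)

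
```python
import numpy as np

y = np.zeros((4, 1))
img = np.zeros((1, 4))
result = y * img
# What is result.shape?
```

(4, 4)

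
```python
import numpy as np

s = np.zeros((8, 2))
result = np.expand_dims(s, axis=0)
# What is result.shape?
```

(1, 8, 2)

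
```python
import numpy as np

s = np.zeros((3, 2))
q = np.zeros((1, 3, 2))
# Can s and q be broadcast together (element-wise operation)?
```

Yes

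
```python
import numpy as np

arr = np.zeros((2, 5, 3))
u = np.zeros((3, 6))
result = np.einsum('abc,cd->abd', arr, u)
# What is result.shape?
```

(2, 5, 6)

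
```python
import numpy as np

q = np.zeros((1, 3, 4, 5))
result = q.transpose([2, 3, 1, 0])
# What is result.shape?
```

(4, 5, 3, 1)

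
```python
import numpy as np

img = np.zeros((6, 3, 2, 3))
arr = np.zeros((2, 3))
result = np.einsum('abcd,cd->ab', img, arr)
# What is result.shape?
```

(6, 3)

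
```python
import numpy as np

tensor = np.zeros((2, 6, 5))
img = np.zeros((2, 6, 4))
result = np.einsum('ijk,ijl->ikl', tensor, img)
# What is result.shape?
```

(2, 5, 4)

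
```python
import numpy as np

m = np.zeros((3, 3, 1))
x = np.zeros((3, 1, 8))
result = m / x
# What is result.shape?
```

(3, 3, 8)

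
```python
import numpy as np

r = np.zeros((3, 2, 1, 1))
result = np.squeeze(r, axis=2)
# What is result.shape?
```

(3, 2, 1)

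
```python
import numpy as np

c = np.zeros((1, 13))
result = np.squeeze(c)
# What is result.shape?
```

(13,)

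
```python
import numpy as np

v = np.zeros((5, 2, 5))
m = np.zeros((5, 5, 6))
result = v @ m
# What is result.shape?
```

(5, 2, 6)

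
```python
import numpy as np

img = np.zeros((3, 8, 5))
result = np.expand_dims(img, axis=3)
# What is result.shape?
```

(3, 8, 5, 1)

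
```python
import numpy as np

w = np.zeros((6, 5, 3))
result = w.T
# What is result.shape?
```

(3, 5, 6)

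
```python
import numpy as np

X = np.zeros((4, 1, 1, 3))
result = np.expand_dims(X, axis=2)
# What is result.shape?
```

(4, 1, 1, 1, 3)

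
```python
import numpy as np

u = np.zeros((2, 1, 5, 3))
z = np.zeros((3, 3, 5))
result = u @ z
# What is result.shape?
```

(2, 3, 5, 5)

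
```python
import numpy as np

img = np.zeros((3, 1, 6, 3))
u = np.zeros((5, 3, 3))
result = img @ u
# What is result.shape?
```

(3, 5, 6, 3)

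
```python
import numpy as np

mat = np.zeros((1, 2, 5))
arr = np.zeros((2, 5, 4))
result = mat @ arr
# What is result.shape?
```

(2, 2, 4)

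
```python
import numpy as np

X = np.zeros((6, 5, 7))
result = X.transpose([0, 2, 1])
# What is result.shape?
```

(6, 7, 5)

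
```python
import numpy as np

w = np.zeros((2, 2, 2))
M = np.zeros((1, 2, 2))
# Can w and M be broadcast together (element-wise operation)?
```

Yes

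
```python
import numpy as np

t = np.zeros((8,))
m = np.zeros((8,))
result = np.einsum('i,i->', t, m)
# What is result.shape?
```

()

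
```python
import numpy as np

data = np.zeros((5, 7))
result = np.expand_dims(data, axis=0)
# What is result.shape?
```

(1, 5, 7)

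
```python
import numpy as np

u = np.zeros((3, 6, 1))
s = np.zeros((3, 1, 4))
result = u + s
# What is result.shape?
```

(3, 6, 4)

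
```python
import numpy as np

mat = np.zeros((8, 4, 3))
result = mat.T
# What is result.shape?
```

(3, 4, 8)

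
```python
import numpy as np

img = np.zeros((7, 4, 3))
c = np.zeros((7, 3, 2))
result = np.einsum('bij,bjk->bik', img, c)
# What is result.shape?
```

(7, 4, 2)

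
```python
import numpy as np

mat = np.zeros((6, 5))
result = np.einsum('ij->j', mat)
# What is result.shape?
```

(5,)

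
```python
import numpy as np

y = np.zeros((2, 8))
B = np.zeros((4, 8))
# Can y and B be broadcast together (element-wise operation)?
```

No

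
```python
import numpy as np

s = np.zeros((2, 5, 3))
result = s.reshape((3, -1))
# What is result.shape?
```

(3, 10)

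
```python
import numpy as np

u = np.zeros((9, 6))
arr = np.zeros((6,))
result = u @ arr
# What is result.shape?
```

(9,)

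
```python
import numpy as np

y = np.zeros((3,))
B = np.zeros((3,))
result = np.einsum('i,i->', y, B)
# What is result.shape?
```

()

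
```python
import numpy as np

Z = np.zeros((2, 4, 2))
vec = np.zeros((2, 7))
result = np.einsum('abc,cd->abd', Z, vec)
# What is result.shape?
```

(2, 4, 7)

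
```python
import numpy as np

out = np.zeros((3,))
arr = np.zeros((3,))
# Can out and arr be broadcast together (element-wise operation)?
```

Yes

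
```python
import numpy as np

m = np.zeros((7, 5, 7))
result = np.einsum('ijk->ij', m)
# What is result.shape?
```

(7, 5)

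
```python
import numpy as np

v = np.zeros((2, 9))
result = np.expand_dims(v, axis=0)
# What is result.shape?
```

(1, 2, 9)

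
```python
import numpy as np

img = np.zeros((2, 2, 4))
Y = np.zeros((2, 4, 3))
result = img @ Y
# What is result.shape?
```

(2, 2, 3)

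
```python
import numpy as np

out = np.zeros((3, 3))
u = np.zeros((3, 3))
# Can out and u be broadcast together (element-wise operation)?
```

Yes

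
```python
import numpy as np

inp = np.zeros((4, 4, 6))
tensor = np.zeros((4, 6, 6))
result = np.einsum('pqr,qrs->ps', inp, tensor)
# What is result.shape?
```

(4, 6)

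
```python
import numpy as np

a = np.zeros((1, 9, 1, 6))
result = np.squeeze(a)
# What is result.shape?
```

(9, 6)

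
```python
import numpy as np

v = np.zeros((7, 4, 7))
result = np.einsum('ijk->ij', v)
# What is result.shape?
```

(7, 4)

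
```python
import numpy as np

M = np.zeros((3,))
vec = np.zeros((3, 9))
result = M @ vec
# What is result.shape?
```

(9,)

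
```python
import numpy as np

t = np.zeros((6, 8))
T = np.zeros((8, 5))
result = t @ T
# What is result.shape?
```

(6, 5)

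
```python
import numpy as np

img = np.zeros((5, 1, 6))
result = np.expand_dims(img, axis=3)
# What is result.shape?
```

(5, 1, 6, 1)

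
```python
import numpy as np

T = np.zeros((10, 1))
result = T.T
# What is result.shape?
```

(1, 10)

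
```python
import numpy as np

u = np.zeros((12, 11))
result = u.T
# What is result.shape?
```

(11, 12)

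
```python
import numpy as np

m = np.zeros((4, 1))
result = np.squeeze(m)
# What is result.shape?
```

(4,)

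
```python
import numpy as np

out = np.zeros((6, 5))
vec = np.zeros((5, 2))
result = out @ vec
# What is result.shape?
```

(6, 2)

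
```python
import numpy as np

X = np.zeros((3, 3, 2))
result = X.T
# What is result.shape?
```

(2, 3, 3)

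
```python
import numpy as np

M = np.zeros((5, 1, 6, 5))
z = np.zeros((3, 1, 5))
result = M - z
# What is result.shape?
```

(5, 3, 6, 5)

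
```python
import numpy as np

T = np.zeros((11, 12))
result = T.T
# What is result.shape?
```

(12, 11)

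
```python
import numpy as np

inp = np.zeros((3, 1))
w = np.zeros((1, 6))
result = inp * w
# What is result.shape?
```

(3, 6)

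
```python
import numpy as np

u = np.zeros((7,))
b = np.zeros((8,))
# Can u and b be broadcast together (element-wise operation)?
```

No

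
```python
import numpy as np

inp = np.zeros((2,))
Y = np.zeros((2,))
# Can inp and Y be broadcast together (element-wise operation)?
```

Yes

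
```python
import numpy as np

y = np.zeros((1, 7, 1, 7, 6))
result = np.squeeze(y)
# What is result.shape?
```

(7, 7, 6)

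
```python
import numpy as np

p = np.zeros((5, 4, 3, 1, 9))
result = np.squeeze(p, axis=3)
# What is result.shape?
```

(5, 4, 3, 9)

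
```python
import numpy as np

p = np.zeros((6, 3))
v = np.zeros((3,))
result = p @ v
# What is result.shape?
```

(6,)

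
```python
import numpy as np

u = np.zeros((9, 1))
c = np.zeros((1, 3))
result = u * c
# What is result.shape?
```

(9, 3)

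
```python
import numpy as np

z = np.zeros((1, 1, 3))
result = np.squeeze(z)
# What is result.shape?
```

(3,)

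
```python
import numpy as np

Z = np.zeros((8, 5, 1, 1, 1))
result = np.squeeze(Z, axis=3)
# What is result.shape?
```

(8, 5, 1, 1)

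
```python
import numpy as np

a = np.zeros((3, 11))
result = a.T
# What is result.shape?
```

(11, 3)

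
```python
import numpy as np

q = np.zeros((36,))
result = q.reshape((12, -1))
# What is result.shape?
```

(12, 3)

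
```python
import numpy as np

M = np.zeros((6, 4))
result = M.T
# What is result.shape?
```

(4, 6)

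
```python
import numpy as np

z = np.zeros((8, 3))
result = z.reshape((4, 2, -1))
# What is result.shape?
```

(4, 2, 3)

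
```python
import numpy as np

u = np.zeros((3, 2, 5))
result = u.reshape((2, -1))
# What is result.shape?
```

(2, 15)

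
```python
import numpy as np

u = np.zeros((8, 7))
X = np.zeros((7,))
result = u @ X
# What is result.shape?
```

(8,)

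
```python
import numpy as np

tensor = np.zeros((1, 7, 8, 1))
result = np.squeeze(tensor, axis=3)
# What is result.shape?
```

(1, 7, 8)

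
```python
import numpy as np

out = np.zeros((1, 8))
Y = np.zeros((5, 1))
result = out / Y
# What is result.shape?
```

(5, 8)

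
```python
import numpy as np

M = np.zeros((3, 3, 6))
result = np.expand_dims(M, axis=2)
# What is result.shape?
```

(3, 3, 1, 6)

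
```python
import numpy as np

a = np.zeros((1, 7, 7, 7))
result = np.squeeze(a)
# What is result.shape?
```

(7, 7, 7)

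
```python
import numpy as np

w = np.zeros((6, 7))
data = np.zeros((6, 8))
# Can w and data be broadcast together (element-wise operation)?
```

No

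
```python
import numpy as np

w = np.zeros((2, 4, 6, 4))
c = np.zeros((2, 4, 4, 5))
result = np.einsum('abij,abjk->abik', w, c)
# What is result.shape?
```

(2, 4, 6, 5)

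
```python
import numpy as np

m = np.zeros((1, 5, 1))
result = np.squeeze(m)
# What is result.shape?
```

(5,)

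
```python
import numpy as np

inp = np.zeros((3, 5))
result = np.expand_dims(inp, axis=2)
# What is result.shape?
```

(3, 5, 1)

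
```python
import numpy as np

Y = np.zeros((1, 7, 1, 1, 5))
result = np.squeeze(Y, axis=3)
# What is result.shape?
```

(1, 7, 1, 5)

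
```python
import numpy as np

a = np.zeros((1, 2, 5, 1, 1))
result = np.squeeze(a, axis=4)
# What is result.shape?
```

(1, 2, 5, 1)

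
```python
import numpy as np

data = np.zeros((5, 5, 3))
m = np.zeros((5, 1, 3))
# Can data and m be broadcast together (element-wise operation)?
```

Yes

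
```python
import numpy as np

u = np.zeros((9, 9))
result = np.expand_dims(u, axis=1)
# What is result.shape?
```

(9, 1, 9)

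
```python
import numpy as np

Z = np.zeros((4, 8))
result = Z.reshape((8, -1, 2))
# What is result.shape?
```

(8, 2, 2)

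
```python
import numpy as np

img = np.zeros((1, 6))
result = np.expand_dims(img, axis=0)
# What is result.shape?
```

(1, 1, 6)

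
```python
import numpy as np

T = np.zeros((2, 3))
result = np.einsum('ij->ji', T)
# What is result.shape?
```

(3, 2)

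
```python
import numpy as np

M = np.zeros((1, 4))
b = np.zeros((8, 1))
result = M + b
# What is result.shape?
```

(8, 4)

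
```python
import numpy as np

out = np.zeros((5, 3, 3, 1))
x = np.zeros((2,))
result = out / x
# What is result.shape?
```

(5, 3, 3, 2)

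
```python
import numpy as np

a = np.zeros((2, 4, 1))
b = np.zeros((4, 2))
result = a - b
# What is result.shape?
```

(2, 4, 2)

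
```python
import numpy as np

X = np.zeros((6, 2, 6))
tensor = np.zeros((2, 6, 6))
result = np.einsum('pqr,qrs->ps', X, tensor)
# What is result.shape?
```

(6, 6)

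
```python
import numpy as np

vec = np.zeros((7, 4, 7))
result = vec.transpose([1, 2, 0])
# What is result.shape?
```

(4, 7, 7)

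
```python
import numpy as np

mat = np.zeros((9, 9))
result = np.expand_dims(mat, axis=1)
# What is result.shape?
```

(9, 1, 9)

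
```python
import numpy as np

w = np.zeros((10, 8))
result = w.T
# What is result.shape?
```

(8, 10)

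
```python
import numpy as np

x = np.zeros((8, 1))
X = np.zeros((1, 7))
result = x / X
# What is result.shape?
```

(8, 7)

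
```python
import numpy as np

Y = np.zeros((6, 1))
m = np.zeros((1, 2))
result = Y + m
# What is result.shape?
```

(6, 2)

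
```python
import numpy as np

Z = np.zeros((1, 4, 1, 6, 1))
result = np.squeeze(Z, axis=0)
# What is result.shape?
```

(4, 1, 6, 1)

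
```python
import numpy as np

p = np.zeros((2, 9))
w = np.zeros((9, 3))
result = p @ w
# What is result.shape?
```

(2, 3)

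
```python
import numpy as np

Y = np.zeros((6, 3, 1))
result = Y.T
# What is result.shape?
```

(1, 3, 6)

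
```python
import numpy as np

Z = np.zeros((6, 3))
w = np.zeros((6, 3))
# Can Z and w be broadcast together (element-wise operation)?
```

Yes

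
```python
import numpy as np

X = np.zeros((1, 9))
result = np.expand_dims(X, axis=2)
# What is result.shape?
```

(1, 9, 1)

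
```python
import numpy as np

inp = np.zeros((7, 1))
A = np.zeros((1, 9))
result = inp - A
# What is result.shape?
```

(7, 9)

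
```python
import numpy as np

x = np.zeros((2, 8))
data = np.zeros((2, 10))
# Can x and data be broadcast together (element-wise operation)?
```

No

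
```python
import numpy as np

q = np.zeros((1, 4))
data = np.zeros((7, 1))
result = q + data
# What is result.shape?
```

(7, 4)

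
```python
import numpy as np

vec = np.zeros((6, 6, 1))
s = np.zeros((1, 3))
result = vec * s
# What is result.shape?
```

(6, 6, 3)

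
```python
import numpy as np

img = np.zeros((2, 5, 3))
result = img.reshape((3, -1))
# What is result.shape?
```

(3, 10)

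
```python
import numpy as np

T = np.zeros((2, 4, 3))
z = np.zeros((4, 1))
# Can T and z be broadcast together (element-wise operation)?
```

Yes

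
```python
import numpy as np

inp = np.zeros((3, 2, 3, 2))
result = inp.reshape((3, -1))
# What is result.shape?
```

(3, 12)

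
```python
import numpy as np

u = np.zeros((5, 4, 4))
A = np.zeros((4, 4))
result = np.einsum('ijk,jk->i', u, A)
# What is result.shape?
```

(5,)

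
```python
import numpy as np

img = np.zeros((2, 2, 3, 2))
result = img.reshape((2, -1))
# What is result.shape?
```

(2, 12)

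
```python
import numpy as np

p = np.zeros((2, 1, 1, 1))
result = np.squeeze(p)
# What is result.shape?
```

(2,)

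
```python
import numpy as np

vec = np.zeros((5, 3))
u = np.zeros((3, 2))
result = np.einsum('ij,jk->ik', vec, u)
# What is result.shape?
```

(5, 2)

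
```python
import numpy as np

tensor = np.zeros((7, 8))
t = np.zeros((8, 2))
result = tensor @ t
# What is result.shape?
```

(7, 2)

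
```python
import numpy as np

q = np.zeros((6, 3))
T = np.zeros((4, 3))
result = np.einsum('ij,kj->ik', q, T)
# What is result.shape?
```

(6, 4)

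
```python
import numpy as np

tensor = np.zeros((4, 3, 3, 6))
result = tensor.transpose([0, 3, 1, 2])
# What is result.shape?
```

(4, 6, 3, 3)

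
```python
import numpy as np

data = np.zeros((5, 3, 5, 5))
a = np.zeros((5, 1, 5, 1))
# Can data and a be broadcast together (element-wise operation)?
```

Yes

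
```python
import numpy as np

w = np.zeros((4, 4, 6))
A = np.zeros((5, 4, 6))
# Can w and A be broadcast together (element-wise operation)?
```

No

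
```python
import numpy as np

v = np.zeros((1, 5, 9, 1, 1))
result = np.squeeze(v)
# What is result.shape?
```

(5, 9)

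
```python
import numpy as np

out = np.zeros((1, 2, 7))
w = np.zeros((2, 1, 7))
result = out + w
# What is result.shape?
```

(2, 2, 7)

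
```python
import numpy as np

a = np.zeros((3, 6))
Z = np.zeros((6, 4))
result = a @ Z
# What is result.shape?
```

(3, 4)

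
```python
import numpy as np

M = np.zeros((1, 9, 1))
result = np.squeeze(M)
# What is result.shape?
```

(9,)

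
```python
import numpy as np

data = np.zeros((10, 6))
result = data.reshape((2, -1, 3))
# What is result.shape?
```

(2, 10, 3)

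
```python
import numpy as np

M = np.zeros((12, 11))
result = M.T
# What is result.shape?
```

(11, 12)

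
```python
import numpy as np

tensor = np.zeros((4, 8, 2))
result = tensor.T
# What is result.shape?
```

(2, 8, 4)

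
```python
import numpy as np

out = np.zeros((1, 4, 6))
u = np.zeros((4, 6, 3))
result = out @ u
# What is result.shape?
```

(4, 4, 3)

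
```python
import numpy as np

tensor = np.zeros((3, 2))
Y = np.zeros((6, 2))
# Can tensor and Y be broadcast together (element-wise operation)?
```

No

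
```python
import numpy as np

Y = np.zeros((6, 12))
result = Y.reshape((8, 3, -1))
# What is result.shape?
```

(8, 3, 3)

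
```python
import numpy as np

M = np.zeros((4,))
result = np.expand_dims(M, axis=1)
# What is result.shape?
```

(4, 1)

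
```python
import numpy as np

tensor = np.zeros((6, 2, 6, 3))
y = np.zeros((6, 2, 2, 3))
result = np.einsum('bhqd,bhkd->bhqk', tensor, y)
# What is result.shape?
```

(6, 2, 6, 2)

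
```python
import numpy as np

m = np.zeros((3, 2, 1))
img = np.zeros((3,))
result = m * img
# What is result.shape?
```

(3, 2, 3)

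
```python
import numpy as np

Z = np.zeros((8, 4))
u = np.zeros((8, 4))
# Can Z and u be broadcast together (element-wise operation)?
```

Yes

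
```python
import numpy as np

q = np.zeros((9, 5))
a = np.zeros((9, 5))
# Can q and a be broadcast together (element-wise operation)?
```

Yes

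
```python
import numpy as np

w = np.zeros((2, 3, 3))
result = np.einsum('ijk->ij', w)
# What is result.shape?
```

(2, 3)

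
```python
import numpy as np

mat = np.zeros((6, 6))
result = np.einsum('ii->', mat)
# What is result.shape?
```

()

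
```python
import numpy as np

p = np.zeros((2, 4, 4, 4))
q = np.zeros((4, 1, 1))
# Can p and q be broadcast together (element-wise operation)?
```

Yes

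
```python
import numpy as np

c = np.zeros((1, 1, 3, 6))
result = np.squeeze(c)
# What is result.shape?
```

(3, 6)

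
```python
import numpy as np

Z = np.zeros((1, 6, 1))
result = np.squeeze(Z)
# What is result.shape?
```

(6,)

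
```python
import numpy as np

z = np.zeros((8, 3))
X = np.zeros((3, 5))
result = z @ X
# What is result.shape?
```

(8, 5)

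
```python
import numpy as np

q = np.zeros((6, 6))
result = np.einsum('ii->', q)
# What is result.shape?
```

()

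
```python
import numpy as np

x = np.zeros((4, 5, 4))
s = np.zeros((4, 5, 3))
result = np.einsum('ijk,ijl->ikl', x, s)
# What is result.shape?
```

(4, 4, 3)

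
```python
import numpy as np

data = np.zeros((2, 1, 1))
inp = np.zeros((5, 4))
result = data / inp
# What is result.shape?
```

(2, 5, 4)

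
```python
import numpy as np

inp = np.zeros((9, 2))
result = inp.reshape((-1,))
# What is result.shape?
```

(18,)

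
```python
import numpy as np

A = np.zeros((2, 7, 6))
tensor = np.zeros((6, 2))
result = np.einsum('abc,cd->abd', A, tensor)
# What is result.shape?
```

(2, 7, 2)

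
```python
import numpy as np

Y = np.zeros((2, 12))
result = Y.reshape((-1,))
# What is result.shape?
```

(24,)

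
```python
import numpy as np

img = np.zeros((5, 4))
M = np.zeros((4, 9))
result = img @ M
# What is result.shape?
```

(5, 9)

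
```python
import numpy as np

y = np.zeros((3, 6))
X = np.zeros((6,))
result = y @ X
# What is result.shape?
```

(3,)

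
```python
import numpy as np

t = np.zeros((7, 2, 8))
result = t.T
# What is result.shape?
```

(8, 2, 7)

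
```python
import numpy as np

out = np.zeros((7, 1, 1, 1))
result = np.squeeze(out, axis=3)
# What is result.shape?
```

(7, 1, 1)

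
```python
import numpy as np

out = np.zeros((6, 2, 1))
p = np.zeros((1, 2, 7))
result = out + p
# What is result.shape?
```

(6, 2, 7)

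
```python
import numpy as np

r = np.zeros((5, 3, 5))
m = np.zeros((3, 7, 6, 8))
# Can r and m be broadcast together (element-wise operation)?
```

No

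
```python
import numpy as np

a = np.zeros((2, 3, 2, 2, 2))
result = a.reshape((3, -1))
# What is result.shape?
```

(3, 16)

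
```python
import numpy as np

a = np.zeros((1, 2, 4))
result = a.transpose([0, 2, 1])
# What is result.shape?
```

(1, 4, 2)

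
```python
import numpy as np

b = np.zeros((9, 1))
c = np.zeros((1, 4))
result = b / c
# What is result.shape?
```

(9, 4)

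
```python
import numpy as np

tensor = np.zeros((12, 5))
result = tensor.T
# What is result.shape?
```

(5, 12)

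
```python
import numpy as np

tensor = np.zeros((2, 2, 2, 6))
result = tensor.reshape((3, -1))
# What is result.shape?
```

(3, 16)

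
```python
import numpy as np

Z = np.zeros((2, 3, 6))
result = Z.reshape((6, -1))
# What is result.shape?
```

(6, 6)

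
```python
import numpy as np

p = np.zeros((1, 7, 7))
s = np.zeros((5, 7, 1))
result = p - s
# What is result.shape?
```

(5, 7, 7)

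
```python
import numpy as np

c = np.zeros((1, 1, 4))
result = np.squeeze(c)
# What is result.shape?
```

(4,)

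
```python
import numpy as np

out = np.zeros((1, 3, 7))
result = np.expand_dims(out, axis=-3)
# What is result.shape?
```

(1, 1, 3, 7)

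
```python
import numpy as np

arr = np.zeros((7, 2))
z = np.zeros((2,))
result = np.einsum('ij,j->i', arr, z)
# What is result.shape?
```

(7,)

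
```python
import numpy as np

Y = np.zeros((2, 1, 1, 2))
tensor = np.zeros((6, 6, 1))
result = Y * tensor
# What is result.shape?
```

(2, 6, 6, 2)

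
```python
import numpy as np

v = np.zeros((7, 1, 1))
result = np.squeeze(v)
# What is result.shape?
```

(7,)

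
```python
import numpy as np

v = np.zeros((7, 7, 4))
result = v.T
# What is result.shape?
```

(4, 7, 7)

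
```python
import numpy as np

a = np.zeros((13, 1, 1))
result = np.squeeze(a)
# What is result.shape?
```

(13,)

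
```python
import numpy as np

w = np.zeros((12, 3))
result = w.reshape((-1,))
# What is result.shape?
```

(36,)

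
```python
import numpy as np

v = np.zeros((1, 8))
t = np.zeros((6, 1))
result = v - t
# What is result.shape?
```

(6, 8)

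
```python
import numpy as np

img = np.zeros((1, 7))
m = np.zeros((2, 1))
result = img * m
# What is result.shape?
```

(2, 7)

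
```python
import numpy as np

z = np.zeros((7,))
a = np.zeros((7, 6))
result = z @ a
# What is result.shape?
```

(6,)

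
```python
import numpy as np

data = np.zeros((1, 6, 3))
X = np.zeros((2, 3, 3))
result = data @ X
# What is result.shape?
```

(2, 6, 3)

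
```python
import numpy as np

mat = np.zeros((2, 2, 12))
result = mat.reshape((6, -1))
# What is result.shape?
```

(6, 8)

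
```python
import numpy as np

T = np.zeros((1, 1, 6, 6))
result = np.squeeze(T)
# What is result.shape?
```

(6, 6)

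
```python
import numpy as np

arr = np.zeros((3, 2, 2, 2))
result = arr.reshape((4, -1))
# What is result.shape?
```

(4, 6)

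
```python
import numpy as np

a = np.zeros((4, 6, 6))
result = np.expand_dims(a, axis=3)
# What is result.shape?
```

(4, 6, 6, 1)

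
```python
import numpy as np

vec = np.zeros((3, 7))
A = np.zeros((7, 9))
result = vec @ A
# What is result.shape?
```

(3, 9)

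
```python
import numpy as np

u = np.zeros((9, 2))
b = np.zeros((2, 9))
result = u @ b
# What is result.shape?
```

(9, 9)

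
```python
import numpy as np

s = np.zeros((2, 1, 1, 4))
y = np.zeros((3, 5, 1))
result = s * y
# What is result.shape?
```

(2, 3, 5, 4)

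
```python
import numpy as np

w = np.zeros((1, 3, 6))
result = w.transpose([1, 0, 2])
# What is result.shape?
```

(3, 1, 6)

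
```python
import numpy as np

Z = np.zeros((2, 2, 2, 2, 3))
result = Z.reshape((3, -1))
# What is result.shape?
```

(3, 16)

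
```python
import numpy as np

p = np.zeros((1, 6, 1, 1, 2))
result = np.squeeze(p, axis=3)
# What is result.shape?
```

(1, 6, 1, 2)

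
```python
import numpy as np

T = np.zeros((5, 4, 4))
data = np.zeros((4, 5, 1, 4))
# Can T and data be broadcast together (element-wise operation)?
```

Yes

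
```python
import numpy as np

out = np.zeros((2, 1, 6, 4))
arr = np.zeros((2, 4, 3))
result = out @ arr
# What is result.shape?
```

(2, 2, 6, 3)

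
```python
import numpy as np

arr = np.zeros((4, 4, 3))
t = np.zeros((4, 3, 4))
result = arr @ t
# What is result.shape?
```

(4, 4, 4)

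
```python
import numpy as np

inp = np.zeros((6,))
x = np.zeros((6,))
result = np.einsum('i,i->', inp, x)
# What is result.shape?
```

()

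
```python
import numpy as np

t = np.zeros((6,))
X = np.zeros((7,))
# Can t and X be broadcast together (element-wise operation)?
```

No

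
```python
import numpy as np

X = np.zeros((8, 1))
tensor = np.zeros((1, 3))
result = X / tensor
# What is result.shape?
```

(8, 3)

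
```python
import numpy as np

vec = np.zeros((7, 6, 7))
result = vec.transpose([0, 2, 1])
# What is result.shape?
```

(7, 7, 6)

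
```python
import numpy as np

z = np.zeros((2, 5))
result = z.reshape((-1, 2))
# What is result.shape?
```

(5, 2)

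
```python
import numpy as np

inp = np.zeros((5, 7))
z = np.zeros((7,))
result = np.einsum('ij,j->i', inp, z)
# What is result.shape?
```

(5,)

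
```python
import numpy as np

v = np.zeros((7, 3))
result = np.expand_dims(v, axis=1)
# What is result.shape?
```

(7, 1, 3)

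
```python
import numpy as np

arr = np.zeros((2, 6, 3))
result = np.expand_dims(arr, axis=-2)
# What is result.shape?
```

(2, 6, 1, 3)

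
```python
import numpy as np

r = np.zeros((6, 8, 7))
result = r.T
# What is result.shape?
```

(7, 8, 6)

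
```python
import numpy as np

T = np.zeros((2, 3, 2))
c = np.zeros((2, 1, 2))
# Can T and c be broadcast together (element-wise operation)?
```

Yes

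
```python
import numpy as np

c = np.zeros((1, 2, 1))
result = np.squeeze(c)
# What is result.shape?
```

(2,)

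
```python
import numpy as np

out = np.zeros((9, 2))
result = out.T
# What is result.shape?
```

(2, 9)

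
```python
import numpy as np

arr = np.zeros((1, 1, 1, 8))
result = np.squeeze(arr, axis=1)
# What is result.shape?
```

(1, 1, 8)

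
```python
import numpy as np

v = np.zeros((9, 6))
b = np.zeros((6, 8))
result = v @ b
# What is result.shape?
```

(9, 8)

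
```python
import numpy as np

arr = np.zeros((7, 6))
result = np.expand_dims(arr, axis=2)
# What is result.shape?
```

(7, 6, 1)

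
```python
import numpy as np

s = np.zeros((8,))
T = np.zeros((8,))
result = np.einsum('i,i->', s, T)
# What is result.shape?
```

()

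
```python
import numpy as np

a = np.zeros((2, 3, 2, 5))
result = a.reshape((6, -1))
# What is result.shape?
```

(6, 10)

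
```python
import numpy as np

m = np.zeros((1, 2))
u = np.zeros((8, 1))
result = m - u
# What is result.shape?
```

(8, 2)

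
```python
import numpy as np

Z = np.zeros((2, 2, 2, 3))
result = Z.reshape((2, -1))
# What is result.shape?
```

(2, 12)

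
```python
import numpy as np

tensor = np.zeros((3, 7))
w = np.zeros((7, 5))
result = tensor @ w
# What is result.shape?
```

(3, 5)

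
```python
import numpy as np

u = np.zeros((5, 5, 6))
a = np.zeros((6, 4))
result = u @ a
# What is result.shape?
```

(5, 5, 4)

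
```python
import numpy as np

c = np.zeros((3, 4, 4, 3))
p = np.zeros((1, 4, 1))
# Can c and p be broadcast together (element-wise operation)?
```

Yes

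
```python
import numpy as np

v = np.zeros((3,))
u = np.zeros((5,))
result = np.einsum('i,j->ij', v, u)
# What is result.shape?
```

(3, 5)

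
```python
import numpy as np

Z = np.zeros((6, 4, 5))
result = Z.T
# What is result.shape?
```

(5, 4, 6)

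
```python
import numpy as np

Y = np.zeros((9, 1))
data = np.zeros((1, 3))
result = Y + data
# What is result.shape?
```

(9, 3)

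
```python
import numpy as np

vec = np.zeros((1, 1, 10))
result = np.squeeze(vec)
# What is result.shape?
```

(10,)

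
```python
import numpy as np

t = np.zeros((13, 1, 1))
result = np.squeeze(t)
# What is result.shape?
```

(13,)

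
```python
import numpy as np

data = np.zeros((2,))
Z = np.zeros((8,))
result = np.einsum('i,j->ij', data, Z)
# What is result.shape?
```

(2, 8)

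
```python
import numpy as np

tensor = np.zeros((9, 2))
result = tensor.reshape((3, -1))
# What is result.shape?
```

(3, 6)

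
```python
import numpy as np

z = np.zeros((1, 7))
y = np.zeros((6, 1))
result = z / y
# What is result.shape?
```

(6, 7)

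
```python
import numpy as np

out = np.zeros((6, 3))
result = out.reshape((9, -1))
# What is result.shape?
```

(9, 2)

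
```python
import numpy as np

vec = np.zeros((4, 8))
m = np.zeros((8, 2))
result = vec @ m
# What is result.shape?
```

(4, 2)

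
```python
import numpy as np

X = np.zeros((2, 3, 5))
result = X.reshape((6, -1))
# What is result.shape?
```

(6, 5)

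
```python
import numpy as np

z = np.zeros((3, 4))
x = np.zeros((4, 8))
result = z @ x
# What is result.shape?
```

(3, 8)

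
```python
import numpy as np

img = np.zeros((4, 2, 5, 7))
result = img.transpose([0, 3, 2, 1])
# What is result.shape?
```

(4, 7, 5, 2)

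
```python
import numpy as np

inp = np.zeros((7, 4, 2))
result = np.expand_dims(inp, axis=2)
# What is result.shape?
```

(7, 4, 1, 2)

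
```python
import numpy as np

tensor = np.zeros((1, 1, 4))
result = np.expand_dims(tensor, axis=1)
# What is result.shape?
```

(1, 1, 1, 4)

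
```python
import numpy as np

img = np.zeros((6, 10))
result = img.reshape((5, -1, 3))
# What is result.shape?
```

(5, 4, 3)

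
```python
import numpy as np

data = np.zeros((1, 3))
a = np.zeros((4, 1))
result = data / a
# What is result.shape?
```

(4, 3)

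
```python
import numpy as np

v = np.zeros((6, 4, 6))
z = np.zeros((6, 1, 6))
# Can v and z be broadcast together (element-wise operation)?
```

Yes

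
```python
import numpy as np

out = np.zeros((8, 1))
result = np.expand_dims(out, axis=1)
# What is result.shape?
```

(8, 1, 1)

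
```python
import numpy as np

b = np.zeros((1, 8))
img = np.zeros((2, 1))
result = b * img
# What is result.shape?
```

(2, 8)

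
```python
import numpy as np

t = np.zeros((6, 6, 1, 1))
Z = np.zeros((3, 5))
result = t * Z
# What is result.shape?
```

(6, 6, 3, 5)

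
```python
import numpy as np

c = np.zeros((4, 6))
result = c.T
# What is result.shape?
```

(6, 4)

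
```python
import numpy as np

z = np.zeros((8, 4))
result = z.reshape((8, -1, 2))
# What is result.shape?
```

(8, 2, 2)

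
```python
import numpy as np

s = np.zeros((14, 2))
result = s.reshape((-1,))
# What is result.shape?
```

(28,)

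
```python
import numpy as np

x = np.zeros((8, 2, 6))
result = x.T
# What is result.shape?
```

(6, 2, 8)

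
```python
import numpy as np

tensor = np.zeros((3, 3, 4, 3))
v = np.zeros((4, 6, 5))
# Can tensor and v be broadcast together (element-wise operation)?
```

No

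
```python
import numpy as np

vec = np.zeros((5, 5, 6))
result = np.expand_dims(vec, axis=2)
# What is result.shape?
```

(5, 5, 1, 6)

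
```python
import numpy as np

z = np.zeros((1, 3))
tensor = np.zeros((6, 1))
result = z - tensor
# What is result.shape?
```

(6, 3)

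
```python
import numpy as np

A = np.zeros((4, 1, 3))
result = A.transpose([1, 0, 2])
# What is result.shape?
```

(1, 4, 3)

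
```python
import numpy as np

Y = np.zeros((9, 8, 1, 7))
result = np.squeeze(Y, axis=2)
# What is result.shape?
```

(9, 8, 7)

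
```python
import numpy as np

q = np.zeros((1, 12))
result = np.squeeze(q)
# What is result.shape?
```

(12,)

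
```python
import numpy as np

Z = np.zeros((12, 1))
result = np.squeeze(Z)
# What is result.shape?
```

(12,)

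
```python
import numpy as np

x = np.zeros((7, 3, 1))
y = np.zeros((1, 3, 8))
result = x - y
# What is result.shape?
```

(7, 3, 8)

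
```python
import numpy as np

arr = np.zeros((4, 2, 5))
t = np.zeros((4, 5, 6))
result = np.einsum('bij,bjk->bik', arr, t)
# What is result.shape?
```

(4, 2, 6)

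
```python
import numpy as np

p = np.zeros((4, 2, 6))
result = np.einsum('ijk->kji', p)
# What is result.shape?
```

(6, 2, 4)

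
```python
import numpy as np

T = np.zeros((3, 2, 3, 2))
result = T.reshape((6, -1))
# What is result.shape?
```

(6, 6)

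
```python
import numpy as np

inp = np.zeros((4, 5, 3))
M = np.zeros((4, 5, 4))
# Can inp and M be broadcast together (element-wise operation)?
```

No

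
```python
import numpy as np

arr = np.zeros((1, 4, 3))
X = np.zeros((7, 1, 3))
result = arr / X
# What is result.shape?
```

(7, 4, 3)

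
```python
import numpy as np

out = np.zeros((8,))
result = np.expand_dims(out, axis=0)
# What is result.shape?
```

(1, 8)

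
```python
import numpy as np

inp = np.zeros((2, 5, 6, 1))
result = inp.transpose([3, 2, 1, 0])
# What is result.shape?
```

(1, 6, 5, 2)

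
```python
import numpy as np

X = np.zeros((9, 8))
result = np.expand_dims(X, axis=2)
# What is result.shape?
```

(9, 8, 1)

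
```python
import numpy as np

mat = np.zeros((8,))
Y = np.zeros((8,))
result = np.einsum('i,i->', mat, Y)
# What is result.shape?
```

()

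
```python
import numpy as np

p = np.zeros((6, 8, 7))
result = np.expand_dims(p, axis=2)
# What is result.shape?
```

(6, 8, 1, 7)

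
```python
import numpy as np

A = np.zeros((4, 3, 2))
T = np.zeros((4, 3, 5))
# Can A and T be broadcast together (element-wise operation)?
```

No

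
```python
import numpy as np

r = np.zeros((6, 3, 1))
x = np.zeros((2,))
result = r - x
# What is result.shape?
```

(6, 3, 2)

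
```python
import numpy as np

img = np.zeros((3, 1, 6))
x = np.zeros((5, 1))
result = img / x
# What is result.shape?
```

(3, 5, 6)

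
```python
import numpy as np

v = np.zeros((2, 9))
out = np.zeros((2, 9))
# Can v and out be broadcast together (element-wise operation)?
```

Yes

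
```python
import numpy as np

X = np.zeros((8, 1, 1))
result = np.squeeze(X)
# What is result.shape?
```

(8,)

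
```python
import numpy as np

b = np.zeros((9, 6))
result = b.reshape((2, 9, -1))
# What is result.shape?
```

(2, 9, 3)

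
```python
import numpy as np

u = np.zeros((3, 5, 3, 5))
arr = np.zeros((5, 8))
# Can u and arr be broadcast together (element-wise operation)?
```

No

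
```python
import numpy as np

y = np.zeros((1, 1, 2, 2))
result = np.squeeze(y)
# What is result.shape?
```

(2, 2)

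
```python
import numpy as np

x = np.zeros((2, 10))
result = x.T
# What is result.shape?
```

(10, 2)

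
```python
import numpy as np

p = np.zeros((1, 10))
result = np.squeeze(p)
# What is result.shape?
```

(10,)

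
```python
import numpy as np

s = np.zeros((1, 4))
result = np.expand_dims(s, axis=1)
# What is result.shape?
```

(1, 1, 4)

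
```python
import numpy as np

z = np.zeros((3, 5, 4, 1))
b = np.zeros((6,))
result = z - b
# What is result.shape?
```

(3, 5, 4, 6)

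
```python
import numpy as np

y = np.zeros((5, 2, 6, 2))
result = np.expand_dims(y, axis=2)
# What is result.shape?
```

(5, 2, 1, 6, 2)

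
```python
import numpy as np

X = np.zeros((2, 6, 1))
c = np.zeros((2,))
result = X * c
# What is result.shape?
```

(2, 6, 2)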